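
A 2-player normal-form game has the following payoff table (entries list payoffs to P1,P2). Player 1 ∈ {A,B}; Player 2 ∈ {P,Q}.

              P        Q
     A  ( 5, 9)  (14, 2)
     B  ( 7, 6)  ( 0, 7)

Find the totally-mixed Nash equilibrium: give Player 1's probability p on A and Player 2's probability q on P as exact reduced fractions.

p=1/8, q=7/8

P1 indiff ⇒ q·5+(1-q)·14 = q·7+(1-q)·0 ⇒ q(-2) = (1-q)(-14) ⇒ q = 7/8
P2 indiff ⇒ p·9+(1-p)·6 = p·2+(1-p)·7 ⇒ p(7) = (1-p)(1) ⇒ p = 1/8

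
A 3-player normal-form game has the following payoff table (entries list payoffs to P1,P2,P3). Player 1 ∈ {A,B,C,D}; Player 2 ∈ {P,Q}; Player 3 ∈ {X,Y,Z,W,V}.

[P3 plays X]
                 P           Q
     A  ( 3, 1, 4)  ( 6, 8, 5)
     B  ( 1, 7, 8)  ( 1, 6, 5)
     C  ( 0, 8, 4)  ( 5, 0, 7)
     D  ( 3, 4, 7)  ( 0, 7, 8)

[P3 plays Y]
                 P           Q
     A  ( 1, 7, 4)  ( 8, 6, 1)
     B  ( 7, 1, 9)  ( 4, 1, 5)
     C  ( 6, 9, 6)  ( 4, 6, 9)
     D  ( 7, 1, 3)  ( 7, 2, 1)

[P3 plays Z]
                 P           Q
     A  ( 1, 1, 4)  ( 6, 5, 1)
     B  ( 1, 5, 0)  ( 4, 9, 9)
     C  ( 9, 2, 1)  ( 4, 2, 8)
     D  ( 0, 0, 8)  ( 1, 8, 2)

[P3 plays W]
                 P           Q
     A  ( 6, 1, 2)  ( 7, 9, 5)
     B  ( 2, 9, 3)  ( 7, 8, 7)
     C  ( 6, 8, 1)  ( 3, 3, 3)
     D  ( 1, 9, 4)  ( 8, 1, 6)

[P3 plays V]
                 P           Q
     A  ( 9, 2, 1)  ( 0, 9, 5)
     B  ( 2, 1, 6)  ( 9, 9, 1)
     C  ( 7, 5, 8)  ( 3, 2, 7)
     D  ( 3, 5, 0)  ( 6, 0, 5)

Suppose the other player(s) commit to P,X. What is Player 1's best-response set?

P1 best: {A,D}

u_1(A vs P,X) = 3
u_1(B vs P,X) = 1
u_1(C vs P,X) = 0
u_1(D vs P,X) = 3
max payoff 3 at {A,D}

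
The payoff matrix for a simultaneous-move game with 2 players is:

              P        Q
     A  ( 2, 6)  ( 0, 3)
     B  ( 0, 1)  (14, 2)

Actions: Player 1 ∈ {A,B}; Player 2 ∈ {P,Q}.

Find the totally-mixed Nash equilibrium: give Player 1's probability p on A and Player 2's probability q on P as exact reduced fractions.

P1 indiff ⇒ q·2+(1-q)·0 = q·0+(1-q)·14 ⇒ q(2) = (1-q)(14) ⇒ q = 7/8
P2 indiff ⇒ p·6+(1-p)·1 = p·3+(1-p)·2 ⇒ p(3) = (1-p)(1) ⇒ p = 1/4

(p,q) = (1/4, 7/8)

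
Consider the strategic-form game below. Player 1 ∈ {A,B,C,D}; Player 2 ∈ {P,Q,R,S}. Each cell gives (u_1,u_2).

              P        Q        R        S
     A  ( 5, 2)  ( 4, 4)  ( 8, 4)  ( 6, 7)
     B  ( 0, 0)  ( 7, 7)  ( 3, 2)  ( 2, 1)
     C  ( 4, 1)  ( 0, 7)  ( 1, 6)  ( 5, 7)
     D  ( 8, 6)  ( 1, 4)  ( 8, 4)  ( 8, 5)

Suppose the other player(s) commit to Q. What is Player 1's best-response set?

u_1(A vs Q) = 4
u_1(B vs Q) = 7
u_1(C vs Q) = 0
u_1(D vs Q) = 1
max payoff 7 at {B}

P1 best: {B}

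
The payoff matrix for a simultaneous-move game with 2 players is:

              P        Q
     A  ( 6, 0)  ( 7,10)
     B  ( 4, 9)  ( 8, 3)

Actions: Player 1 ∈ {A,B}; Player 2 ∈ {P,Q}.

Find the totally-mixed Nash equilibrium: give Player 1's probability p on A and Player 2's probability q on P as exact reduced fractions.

P1 indiff ⇒ q·6+(1-q)·7 = q·4+(1-q)·8 ⇒ q(2) = (1-q)(1) ⇒ q = 1/3
P2 indiff ⇒ p·0+(1-p)·9 = p·10+(1-p)·3 ⇒ p(-10) = (1-p)(-6) ⇒ p = 3/8

(p,q) = (3/8, 1/3)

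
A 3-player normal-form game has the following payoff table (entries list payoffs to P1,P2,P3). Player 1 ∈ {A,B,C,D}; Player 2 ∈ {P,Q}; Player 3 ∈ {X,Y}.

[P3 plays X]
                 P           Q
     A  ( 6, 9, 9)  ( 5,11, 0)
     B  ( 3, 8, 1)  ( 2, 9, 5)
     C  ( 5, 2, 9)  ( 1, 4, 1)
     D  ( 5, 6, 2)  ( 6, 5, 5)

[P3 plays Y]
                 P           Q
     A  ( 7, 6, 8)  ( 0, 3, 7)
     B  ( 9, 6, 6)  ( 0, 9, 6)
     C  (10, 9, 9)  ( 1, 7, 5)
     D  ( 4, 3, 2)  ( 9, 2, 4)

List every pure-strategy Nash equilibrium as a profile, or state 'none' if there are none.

NE set: (C,P,Y)

(A,P,X): not NE [P2→Q gives 11>9]
(A,P,Y): not NE [P1→C gives 10>7; P3→X gives 9>8]
(A,Q,X): not NE [P1→D gives 6>5; P3→Y gives 7>0]
(A,Q,Y): not NE [P1→D gives 9>0; P2→P gives 6>3]
(B,P,X): not NE [P1→A gives 6>3; P2→Q gives 9>8; P3→Y gives 6>1]
(B,P,Y): not NE [P1→C gives 10>9; P2→Q gives 9>6]
(B,Q,X): not NE [P1→D gives 6>2; P3→Y gives 6>5]
(B,Q,Y): not NE [P1→D gives 9>0]
(C,P,X): not NE [P1→A gives 6>5; P2→Q gives 4>2]
(C,P,Y): NE
(C,Q,X): not NE [P1→D gives 6>1; P3→Y gives 5>1]
(C,Q,Y): not NE [P1→D gives 9>1; P2→P gives 9>7]
(D,P,X): not NE [P1→A gives 6>5]
(D,P,Y): not NE [P1→C gives 10>4]
(D,Q,X): not NE [P2→P gives 6>5]
(D,Q,Y): not NE [P2→P gives 3>2; P3→X gives 5>4]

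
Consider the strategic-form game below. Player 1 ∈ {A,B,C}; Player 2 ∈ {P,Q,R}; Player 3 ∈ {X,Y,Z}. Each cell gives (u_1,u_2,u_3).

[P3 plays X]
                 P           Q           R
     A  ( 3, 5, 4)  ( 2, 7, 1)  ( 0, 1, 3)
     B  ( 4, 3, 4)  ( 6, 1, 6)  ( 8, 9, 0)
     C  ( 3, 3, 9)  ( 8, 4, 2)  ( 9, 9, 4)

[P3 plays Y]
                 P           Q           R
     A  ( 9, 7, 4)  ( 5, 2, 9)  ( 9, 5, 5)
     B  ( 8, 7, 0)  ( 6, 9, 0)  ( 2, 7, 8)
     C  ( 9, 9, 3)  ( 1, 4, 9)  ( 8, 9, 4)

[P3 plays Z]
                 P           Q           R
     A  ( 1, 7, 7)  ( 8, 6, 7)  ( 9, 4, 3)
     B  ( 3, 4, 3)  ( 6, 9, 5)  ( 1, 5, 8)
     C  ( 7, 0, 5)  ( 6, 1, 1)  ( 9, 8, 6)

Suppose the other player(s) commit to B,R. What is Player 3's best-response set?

u_3(X vs B,R) = 0
u_3(Y vs B,R) = 8
u_3(Z vs B,R) = 8
max payoff 8 at {Y,Z}

P3 best: {Y,Z}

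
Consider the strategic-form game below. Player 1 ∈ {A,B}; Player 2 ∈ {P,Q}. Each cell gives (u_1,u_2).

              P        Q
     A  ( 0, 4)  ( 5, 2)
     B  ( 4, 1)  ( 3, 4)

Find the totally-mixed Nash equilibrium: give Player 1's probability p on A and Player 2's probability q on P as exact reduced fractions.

P1 indiff ⇒ q·0+(1-q)·5 = q·4+(1-q)·3 ⇒ q(-4) = (1-q)(-2) ⇒ q = 1/3
P2 indiff ⇒ p·4+(1-p)·1 = p·2+(1-p)·4 ⇒ p(2) = (1-p)(3) ⇒ p = 3/5

p=3/5, q=1/3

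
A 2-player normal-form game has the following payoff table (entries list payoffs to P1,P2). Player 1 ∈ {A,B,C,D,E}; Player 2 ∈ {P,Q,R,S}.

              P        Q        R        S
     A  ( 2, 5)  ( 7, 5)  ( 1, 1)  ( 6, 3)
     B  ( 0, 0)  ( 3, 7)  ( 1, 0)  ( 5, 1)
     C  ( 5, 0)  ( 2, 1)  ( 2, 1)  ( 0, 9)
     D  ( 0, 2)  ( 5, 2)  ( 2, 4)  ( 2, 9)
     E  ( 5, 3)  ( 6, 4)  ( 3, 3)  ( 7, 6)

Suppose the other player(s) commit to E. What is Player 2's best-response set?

argmax u_2 = {S}

u_2(P vs E) = 3
u_2(Q vs E) = 4
u_2(R vs E) = 3
u_2(S vs E) = 6
max payoff 6 at {S}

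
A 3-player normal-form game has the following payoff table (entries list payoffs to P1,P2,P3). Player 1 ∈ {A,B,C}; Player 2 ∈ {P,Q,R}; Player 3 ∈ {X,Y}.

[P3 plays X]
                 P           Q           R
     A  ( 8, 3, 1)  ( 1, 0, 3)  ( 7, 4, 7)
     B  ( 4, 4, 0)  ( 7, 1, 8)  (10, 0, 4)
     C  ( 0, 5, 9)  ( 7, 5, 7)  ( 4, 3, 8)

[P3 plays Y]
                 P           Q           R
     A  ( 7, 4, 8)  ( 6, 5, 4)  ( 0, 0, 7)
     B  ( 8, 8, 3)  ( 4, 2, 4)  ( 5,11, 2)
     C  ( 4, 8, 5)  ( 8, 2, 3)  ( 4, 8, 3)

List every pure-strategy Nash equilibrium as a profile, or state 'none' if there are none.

Nash profiles: (C,Q,X)

(A,P,X): not NE [P2→R gives 4>3; P3→Y gives 8>1]
(A,P,Y): not NE [P1→B gives 8>7; P2→Q gives 5>4]
(A,Q,X): not NE [P1→C gives 7>1; P2→R gives 4>0; P3→Y gives 4>3]
(A,Q,Y): not NE [P1→C gives 8>6]
(A,R,X): not NE [P1→B gives 10>7]
(A,R,Y): not NE [P1→B gives 5>0; P2→Q gives 5>0]
(B,P,X): not NE [P1→A gives 8>4; P3→Y gives 3>0]
(B,P,Y): not NE [P2→R gives 11>8]
(B,Q,X): not NE [P2→P gives 4>1]
(B,Q,Y): not NE [P1→C gives 8>4; P2→R gives 11>2; P3→X gives 8>4]
(B,R,X): not NE [P2→P gives 4>0]
(B,R,Y): not NE [P3→X gives 4>2]
(C,P,X): not NE [P1→A gives 8>0]
(C,P,Y): not NE [P1→B gives 8>4; P3→X gives 9>5]
(C,Q,X): NE
(C,Q,Y): not NE [P2→R gives 8>2; P3→X gives 7>3]
(C,R,X): not NE [P1→B gives 10>4; P2→Q gives 5>3]
(C,R,Y): not NE [P1→B gives 5>4; P3→X gives 8>3]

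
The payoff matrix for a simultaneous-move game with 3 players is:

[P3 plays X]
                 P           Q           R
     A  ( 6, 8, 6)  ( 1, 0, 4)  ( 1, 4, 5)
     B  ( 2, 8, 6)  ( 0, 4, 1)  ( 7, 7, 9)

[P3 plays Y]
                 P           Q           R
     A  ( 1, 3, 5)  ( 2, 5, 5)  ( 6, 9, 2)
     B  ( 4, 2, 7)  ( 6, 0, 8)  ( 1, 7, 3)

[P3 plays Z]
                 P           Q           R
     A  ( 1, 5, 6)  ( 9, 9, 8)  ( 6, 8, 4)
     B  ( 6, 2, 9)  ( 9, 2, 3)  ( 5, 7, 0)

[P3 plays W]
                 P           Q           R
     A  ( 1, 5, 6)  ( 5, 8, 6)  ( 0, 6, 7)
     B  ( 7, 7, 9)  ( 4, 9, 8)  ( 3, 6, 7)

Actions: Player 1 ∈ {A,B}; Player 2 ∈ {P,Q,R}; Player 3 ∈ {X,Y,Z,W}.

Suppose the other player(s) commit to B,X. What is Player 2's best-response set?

P2 best: {P}

u_2(P vs B,X) = 8
u_2(Q vs B,X) = 4
u_2(R vs B,X) = 7
max payoff 8 at {P}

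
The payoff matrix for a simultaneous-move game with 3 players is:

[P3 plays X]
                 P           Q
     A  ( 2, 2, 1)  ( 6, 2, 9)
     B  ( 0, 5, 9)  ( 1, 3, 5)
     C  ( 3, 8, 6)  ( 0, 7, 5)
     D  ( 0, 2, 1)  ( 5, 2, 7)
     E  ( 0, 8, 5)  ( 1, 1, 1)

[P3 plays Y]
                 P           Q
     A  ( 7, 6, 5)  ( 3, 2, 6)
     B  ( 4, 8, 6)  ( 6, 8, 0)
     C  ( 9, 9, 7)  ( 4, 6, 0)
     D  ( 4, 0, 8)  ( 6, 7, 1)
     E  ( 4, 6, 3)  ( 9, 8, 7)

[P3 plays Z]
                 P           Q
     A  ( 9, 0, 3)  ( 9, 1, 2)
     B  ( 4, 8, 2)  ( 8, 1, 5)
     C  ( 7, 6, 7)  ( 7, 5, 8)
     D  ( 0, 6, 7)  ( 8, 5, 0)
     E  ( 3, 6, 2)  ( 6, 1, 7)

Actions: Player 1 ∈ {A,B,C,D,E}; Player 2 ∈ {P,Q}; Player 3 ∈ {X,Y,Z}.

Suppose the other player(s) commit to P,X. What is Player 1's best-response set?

u_1(A vs P,X) = 2
u_1(B vs P,X) = 0
u_1(C vs P,X) = 3
u_1(D vs P,X) = 0
u_1(E vs P,X) = 0
max payoff 3 at {C}

BR_1 = {C}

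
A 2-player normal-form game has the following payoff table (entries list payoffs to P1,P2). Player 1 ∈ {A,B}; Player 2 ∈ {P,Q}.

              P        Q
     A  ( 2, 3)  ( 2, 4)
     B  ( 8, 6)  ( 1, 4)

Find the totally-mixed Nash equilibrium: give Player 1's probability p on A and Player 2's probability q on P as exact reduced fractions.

P1 indiff ⇒ q·2+(1-q)·2 = q·8+(1-q)·1 ⇒ q(-6) = (1-q)(-1) ⇒ q = 1/7
P2 indiff ⇒ p·3+(1-p)·6 = p·4+(1-p)·4 ⇒ p(-1) = (1-p)(-2) ⇒ p = 2/3

p=2/3, q=1/7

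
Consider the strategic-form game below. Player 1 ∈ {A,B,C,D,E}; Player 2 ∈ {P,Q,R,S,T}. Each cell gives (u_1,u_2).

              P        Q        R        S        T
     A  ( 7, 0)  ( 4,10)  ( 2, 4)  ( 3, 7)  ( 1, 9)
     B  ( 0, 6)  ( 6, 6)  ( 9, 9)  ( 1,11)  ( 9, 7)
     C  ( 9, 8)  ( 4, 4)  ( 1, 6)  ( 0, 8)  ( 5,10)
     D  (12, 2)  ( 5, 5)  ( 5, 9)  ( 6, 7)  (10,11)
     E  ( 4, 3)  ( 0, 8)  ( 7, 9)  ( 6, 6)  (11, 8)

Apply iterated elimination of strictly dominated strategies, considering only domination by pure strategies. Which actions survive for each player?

P1 drop A (D beats it: P:12>7 Q:5>4 R:5>2 S:6>3 T:10>1)
P1 drop C (D beats it: P:12>9 Q:5>4 R:5>1 S:6>0 T:10>5)
P2 drop P (R beats it: B:9>6 D:9>2 E:9>3)
P2 drop Q (R beats it: B:9>6 D:9>5 E:9>8)
P1→{B,D,E} P2→{R,S,T}

IESDS → P1:{B,D,E} P2:{R,S,T}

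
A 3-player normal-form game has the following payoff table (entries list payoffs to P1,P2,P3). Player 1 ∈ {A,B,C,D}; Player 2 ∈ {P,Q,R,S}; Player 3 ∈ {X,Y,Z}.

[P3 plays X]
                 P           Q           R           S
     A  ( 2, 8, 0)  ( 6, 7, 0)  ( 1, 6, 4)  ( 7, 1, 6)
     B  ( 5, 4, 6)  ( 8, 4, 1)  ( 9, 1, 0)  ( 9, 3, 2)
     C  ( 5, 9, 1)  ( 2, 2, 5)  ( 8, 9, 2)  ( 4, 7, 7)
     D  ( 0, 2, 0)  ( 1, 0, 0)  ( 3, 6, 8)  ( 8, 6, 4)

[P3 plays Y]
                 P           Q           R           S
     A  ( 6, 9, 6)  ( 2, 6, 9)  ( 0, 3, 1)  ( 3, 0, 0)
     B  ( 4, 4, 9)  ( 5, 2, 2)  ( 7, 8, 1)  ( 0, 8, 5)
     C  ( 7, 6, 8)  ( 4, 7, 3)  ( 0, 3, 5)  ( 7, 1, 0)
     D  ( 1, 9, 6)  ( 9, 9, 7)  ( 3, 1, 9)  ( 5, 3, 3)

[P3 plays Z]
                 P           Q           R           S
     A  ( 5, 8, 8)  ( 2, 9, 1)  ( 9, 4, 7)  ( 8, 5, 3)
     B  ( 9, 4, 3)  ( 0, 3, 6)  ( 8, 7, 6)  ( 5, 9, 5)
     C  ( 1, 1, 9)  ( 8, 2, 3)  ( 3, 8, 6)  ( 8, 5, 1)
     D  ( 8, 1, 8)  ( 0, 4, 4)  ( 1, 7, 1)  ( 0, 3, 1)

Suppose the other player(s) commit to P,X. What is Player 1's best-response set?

u_1(A vs P,X) = 2
u_1(B vs P,X) = 5
u_1(C vs P,X) = 5
u_1(D vs P,X) = 0
max payoff 5 at {B,C}

argmax u_1 = {B,C}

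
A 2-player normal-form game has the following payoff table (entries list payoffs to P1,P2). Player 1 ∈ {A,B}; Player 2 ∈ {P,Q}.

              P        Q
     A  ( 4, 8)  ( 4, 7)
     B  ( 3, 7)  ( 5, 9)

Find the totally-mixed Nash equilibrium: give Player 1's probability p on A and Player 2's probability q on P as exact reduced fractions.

(p,q) = (2/3, 1/2)

P1 indiff ⇒ q·4+(1-q)·4 = q·3+(1-q)·5 ⇒ q(1) = (1-q)(1) ⇒ q = 1/2
P2 indiff ⇒ p·8+(1-p)·7 = p·7+(1-p)·9 ⇒ p(1) = (1-p)(2) ⇒ p = 2/3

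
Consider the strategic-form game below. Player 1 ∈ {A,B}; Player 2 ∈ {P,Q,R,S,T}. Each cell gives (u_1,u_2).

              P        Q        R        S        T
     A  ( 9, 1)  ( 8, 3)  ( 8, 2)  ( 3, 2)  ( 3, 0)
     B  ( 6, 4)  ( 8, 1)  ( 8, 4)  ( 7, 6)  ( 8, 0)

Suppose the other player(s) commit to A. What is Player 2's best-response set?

P2 best: {Q}

u_2(P vs A) = 1
u_2(Q vs A) = 3
u_2(R vs A) = 2
u_2(S vs A) = 2
u_2(T vs A) = 0
max payoff 3 at {Q}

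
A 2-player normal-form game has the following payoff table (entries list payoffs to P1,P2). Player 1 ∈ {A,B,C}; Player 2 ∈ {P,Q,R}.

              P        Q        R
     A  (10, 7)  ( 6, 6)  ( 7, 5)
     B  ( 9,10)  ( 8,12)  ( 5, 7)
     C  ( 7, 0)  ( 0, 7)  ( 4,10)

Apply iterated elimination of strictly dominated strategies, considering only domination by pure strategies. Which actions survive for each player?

P1 drop C (A beats it: P:10>7 Q:6>0 R:7>4)
P2 drop R (P beats it: A:7>5 B:10>7)
P1→{A,B} P2→{P,Q}

Remaining: P1:{A,B} P2:{P,Q}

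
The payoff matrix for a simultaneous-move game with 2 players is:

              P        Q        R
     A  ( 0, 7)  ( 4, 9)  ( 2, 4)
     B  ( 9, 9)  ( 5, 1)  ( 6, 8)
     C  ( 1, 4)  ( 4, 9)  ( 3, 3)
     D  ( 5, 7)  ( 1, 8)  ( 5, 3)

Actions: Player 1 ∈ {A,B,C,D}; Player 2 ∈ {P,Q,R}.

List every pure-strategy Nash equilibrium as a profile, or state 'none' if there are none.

PSNE = {(B,P)}

(A,P): not NE [P1→B gives 9>0; P2→Q gives 9>7]
(A,Q): not NE [P1→B gives 5>4]
(A,R): not NE [P1→B gives 6>2; P2→Q gives 9>4]
(B,P): NE
(B,Q): not NE [P2→P gives 9>1]
(B,R): not NE [P2→P gives 9>8]
(C,P): not NE [P1→B gives 9>1; P2→Q gives 9>4]
(C,Q): not NE [P1→B gives 5>4]
(C,R): not NE [P1→B gives 6>3; P2→Q gives 9>3]
(D,P): not NE [P1→B gives 9>5; P2→Q gives 8>7]
(D,Q): not NE [P1→B gives 5>1]
(D,R): not NE [P1→B gives 6>5; P2→Q gives 8>3]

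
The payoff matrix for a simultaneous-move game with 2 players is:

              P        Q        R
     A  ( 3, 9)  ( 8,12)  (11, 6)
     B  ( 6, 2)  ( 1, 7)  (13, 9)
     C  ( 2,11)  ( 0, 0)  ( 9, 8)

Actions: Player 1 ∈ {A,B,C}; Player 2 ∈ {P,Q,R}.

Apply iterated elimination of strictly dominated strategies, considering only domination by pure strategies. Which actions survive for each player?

IESDS → P1:{A,B} P2:{Q,R}

P1 drop C (A beats it: P:3>2 Q:8>0 R:11>9)
P2 drop P (Q beats it: A:12>9 B:7>2)
P1→{A,B} P2→{Q,R}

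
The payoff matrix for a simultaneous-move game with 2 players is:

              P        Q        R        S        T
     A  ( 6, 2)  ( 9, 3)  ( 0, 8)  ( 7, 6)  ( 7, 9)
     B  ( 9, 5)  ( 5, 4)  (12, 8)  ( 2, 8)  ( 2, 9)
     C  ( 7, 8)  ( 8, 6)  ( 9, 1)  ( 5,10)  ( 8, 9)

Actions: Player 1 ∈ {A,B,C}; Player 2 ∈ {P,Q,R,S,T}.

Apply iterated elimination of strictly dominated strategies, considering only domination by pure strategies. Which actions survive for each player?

P2 drop P (S beats it: A:6>2 B:8>5 C:10>8)
P2 drop Q (S beats it: A:6>3 B:8>4 C:10>6)
P2 drop R (T beats it: A:9>8 B:9>8 C:9>1)
P1 drop B (A beats it: S:7>2 T:7>2)
P1→{A,C} P2→{S,T}

Survivors P1:{A,C} P2:{S,T}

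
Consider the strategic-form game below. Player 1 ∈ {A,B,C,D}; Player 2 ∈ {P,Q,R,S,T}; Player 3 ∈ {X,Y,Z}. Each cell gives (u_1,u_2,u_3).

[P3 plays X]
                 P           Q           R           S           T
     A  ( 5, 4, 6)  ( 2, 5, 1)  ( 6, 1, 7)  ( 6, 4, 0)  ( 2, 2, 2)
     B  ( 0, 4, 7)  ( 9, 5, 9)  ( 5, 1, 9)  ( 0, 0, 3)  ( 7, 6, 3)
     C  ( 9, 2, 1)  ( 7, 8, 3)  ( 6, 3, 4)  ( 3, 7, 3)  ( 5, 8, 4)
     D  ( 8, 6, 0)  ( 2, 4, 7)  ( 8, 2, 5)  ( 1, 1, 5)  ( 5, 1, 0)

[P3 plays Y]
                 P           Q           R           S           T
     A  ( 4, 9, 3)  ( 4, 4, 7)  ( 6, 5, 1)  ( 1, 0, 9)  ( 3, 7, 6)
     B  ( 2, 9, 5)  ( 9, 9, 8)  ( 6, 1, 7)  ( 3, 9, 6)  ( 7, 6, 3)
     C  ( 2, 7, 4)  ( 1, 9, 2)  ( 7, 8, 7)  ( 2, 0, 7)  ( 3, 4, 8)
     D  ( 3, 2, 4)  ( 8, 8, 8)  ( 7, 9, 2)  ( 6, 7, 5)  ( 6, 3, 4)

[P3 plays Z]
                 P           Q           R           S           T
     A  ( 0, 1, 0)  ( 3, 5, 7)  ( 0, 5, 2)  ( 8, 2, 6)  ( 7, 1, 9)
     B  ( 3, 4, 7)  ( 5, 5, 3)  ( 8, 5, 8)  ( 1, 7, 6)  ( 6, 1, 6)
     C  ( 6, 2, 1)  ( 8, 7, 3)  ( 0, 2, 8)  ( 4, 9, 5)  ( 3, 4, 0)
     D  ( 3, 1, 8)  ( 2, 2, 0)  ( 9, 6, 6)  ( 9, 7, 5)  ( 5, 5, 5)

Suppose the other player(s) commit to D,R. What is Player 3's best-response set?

P3 best: {Z}

u_3(X vs D,R) = 5
u_3(Y vs D,R) = 2
u_3(Z vs D,R) = 6
max payoff 6 at {Z}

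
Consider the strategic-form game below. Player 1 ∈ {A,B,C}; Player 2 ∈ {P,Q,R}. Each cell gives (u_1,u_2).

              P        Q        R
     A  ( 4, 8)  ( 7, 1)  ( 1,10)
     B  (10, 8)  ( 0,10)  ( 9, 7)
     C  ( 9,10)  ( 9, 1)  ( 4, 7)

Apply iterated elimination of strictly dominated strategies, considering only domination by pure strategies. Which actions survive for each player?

P1 drop A (C beats it: P:9>4 Q:9>7 R:4>1)
P2 drop R (P beats it: B:8>7 C:10>7)
P1→{B,C} P2→{P,Q}

Survivors P1:{B,C} P2:{P,Q}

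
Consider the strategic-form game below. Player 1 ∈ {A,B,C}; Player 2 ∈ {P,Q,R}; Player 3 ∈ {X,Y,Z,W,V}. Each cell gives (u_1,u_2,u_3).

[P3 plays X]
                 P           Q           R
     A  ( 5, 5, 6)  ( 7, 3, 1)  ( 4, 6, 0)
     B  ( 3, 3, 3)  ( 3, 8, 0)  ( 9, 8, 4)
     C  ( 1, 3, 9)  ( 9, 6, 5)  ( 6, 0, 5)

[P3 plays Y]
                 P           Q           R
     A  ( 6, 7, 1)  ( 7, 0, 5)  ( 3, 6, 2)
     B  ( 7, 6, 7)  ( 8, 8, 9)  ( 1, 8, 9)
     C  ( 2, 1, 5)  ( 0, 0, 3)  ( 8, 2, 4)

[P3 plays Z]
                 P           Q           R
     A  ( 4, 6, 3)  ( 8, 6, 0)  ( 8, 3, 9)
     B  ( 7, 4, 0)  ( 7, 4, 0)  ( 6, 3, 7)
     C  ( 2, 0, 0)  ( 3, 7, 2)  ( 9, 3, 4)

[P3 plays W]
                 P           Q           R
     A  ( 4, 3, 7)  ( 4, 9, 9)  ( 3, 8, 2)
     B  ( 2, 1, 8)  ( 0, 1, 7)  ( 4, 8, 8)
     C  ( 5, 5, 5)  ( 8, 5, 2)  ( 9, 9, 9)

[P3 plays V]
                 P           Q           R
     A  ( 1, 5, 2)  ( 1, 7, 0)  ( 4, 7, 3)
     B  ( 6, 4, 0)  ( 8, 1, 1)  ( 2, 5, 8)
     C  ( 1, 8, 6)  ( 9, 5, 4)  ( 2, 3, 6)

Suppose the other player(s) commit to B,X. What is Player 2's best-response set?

u_2(P vs B,X) = 3
u_2(Q vs B,X) = 8
u_2(R vs B,X) = 8
max payoff 8 at {Q,R}

P2 best: {Q,R}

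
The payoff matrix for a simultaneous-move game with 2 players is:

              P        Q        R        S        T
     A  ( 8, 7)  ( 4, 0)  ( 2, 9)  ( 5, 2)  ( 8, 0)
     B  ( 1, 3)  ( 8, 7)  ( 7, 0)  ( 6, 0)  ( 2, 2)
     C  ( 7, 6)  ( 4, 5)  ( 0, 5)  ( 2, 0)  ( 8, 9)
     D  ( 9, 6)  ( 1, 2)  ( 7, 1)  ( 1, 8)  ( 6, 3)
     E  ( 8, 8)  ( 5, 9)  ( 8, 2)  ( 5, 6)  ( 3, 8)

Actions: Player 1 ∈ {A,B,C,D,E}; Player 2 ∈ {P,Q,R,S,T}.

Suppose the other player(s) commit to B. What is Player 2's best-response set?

u_2(P vs B) = 3
u_2(Q vs B) = 7
u_2(R vs B) = 0
u_2(S vs B) = 0
u_2(T vs B) = 2
max payoff 7 at {Q}

argmax u_2 = {Q}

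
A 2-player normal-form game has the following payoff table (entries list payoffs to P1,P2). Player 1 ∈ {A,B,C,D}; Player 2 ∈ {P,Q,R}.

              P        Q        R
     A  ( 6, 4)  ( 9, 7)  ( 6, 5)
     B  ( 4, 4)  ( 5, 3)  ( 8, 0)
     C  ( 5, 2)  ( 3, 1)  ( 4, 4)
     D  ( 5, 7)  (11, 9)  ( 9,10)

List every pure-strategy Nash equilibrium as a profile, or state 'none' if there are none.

(A,P): not NE [P2→Q gives 7>4]
(A,Q): not NE [P1→D gives 11>9]
(A,R): not NE [P1→D gives 9>6; P2→Q gives 7>5]
(B,P): not NE [P1→A gives 6>4]
(B,Q): not NE [P1→D gives 11>5; P2→P gives 4>3]
(B,R): not NE [P1→D gives 9>8; P2→P gives 4>0]
(C,P): not NE [P1→A gives 6>5; P2→R gives 4>2]
(C,Q): not NE [P1→D gives 11>3; P2→R gives 4>1]
(C,R): not NE [P1→D gives 9>4]
(D,P): not NE [P1→A gives 6>5; P2→R gives 10>7]
(D,Q): not NE [P2→R gives 10>9]
(D,R): NE

PSNE = {(D,R)}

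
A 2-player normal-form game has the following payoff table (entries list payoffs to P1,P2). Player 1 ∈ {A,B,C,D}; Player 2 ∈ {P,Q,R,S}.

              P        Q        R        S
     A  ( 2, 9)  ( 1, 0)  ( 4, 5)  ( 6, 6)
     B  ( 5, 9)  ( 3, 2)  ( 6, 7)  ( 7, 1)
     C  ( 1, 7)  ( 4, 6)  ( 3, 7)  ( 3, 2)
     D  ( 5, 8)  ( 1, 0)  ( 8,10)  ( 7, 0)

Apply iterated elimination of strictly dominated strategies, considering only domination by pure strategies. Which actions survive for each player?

Survivors P1:{B,D} P2:{P,R}

P1 drop A (B beats it: P:5>2 Q:3>1 R:6>4 S:7>6)
P2 drop Q (P beats it: B:9>2 C:7>6 D:8>0)
P1 drop C (B beats it: P:5>1 R:6>3 S:7>3)
P2 drop S (P beats it: B:9>1 D:8>0)
P1→{B,D} P2→{P,R}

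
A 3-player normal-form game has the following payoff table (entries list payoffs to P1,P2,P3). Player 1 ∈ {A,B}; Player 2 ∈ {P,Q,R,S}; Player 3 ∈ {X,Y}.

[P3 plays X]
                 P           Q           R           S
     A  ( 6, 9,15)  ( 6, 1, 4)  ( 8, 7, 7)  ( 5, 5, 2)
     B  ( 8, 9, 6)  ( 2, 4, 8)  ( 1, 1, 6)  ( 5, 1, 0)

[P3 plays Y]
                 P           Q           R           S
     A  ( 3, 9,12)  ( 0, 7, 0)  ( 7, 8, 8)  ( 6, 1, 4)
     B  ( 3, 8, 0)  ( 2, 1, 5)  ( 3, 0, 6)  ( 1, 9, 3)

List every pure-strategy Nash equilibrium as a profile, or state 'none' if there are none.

(A,P,X): not NE [P1→B gives 8>6]
(A,P,Y): not NE [P3→X gives 15>12]
(A,Q,X): not NE [P2→P gives 9>1]
(A,Q,Y): not NE [P1→B gives 2>0; P2→P gives 9>7; P3→X gives 4>0]
(A,R,X): not NE [P2→P gives 9>7; P3→Y gives 8>7]
(A,R,Y): not NE [P2→P gives 9>8]
(A,S,X): not NE [P2→P gives 9>5; P3→Y gives 4>2]
(A,S,Y): not NE [P2→P gives 9>1]
(B,P,X): NE
(B,P,Y): not NE [P2→S gives 9>8; P3→X gives 6>0]
(B,Q,X): not NE [P1→A gives 6>2; P2→P gives 9>4]
(B,Q,Y): not NE [P2→S gives 9>1; P3→X gives 8>5]
(B,R,X): not NE [P1→A gives 8>1; P2→P gives 9>1]
(B,R,Y): not NE [P1→A gives 7>3; P2→S gives 9>0]
(B,S,X): not NE [P2→P gives 9>1; P3→Y gives 3>0]
(B,S,Y): not NE [P1→A gives 6>1]

Nash profiles: (B,P,X)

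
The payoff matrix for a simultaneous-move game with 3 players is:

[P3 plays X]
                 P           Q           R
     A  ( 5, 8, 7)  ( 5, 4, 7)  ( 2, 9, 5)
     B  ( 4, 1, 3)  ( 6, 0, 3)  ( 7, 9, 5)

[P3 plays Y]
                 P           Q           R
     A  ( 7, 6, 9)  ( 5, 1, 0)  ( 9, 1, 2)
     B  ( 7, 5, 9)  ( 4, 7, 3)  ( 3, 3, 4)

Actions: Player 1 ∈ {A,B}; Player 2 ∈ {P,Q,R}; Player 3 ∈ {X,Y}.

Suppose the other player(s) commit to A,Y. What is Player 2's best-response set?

u_2(P vs A,Y) = 6
u_2(Q vs A,Y) = 1
u_2(R vs A,Y) = 1
max payoff 6 at {P}

P2 best: {P}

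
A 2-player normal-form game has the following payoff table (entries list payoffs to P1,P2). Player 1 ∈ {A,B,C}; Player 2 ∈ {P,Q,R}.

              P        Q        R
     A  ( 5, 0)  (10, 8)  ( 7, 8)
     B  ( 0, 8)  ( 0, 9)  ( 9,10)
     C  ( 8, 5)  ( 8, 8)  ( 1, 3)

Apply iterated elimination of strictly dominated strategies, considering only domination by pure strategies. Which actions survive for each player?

IESDS → P1:{A,B} P2:{Q,R}

P2 drop P (Q beats it: A:8>0 B:9>8 C:8>5)
P1 drop C (A beats it: Q:10>8 R:7>1)
P1→{A,B} P2→{Q,R}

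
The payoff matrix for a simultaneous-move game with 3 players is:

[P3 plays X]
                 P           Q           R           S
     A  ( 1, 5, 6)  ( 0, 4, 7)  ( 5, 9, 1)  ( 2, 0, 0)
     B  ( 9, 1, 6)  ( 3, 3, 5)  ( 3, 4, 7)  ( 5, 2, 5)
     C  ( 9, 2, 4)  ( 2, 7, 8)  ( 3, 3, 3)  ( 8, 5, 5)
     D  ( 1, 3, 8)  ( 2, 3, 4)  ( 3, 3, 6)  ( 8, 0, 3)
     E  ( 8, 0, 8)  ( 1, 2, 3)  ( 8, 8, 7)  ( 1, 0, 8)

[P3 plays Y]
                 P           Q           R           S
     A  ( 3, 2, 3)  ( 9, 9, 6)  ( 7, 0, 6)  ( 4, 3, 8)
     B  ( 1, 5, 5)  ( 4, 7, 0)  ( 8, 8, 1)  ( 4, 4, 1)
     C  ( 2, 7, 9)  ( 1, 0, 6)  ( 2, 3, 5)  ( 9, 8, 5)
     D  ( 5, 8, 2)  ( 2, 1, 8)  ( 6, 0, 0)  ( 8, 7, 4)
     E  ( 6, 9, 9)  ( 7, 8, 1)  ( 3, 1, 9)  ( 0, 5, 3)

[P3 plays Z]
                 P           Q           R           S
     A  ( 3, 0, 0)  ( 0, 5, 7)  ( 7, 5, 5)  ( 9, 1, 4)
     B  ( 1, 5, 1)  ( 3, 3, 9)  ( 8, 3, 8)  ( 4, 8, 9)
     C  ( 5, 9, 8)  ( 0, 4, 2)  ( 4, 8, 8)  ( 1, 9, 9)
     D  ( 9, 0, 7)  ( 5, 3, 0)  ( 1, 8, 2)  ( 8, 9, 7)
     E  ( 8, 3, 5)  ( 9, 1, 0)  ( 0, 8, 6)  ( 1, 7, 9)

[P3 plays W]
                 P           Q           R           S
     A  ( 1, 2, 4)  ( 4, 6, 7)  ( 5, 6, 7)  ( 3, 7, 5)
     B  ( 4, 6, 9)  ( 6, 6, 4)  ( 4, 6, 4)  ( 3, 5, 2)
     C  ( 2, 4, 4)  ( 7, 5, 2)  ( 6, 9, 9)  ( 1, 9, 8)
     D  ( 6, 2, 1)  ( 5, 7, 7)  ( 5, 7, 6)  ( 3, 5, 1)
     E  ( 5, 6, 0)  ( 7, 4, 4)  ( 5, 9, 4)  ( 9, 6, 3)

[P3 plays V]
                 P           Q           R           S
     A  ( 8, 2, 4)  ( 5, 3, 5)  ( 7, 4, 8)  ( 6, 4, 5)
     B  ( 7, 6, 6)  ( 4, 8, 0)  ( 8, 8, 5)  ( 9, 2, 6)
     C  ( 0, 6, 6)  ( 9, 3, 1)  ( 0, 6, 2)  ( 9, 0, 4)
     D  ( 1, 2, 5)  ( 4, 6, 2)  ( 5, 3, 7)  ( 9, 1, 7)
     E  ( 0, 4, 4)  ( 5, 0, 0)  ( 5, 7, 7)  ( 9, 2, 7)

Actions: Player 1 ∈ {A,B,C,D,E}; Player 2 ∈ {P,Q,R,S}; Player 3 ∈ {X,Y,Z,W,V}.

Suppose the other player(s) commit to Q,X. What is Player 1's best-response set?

u_1(A vs Q,X) = 0
u_1(B vs Q,X) = 3
u_1(C vs Q,X) = 2
u_1(D vs Q,X) = 2
u_1(E vs Q,X) = 1
max payoff 3 at {B}

BR_1 = {B}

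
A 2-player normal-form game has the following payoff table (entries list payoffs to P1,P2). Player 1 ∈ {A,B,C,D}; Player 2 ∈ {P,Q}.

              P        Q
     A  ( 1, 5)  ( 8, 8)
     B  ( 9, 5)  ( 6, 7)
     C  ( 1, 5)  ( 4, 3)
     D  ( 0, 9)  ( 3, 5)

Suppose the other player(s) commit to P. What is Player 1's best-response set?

argmax u_1 = {B}

u_1(A vs P) = 1
u_1(B vs P) = 9
u_1(C vs P) = 1
u_1(D vs P) = 0
max payoff 9 at {B}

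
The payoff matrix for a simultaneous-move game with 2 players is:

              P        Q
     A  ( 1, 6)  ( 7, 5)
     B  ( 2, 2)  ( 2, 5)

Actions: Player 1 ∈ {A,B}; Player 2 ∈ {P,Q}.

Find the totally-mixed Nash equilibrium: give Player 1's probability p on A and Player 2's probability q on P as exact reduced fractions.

P1 indiff ⇒ q·1+(1-q)·7 = q·2+(1-q)·2 ⇒ q(-1) = (1-q)(-5) ⇒ q = 5/6
P2 indiff ⇒ p·6+(1-p)·2 = p·5+(1-p)·5 ⇒ p(1) = (1-p)(3) ⇒ p = 3/4

(p,q) = (3/4, 5/6)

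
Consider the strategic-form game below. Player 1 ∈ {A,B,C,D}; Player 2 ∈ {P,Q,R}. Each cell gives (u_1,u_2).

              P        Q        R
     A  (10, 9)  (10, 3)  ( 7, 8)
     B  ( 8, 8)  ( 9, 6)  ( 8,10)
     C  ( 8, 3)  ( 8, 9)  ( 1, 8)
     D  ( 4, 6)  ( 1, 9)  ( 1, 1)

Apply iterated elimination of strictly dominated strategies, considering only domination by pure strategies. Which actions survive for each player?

P1 drop C (A beats it: P:10>8 Q:10>8 R:7>1)
P1 drop D (A beats it: P:10>4 Q:10>1 R:7>1)
P2 drop Q (P beats it: A:9>3 B:8>6)
P1→{A,B} P2→{P,R}

IESDS → P1:{A,B} P2:{P,R}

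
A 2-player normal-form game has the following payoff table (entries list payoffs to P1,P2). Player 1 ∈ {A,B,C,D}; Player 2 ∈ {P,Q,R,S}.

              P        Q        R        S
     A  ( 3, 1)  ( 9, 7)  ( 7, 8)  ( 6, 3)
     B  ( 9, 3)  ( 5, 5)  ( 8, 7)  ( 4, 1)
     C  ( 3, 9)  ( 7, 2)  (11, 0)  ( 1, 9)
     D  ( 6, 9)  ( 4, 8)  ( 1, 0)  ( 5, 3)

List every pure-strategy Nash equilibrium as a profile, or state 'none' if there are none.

Equilibria: none

(A,P): not NE [P1→B gives 9>3; P2→R gives 8>1]
(A,Q): not NE [P2→R gives 8>7]
(A,R): not NE [P1→C gives 11>7]
(A,S): not NE [P2→R gives 8>3]
(B,P): not NE [P2→R gives 7>3]
(B,Q): not NE [P1→A gives 9>5; P2→R gives 7>5]
(B,R): not NE [P1→C gives 11>8]
(B,S): not NE [P1→A gives 6>4; P2→R gives 7>1]
(C,P): not NE [P1→B gives 9>3]
(C,Q): not NE [P1→A gives 9>7; P2→S gives 9>2]
(C,R): not NE [P2→S gives 9>0]
(C,S): not NE [P1→A gives 6>1]
(D,P): not NE [P1→B gives 9>6]
(D,Q): not NE [P1→A gives 9>4; P2→P gives 9>8]
(D,R): not NE [P1→C gives 11>1; P2→P gives 9>0]
(D,S): not NE [P1→A gives 6>5; P2→P gives 9>3]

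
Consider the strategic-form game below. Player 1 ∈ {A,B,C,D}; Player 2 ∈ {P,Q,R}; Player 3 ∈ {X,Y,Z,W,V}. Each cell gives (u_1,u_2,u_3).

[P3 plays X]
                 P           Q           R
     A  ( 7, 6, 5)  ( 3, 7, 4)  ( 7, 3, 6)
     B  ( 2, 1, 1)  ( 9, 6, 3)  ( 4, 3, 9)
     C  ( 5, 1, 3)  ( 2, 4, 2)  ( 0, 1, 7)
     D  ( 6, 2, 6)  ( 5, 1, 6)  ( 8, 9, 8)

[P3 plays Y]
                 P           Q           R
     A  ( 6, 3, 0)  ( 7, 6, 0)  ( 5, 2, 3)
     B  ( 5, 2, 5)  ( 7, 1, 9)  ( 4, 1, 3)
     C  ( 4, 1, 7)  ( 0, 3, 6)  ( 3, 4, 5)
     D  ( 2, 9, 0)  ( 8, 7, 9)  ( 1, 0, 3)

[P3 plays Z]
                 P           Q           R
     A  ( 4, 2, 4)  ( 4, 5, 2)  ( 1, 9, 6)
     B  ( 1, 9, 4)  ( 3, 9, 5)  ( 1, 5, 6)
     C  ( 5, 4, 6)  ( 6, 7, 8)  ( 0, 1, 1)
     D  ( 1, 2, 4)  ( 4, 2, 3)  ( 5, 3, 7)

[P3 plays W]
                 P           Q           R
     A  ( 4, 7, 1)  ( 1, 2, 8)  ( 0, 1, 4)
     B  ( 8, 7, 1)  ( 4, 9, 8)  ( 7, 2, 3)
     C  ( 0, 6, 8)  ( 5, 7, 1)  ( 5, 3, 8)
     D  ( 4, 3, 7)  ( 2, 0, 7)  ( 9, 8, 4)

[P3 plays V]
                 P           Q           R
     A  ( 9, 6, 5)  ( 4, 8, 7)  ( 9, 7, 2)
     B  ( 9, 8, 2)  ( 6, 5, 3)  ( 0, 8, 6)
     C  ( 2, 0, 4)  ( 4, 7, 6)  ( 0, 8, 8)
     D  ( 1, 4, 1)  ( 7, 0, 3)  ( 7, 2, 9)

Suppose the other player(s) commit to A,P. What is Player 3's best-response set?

u_3(X vs A,P) = 5
u_3(Y vs A,P) = 0
u_3(Z vs A,P) = 4
u_3(W vs A,P) = 1
u_3(V vs A,P) = 5
max payoff 5 at {X,V}

argmax u_3 = {X,V}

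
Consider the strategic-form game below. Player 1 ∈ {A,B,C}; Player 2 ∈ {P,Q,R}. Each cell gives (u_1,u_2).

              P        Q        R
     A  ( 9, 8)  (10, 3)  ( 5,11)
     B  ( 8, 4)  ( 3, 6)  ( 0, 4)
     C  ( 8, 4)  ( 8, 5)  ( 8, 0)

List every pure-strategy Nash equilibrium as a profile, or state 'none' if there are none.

No pure NE.

(A,P): not NE [P2→R gives 11>8]
(A,Q): not NE [P2→R gives 11>3]
(A,R): not NE [P1→C gives 8>5]
(B,P): not NE [P1→A gives 9>8; P2→Q gives 6>4]
(B,Q): not NE [P1→A gives 10>3]
(B,R): not NE [P1→C gives 8>0; P2→Q gives 6>4]
(C,P): not NE [P1→A gives 9>8; P2→Q gives 5>4]
(C,Q): not NE [P1→A gives 10>8]
(C,R): not NE [P2→Q gives 5>0]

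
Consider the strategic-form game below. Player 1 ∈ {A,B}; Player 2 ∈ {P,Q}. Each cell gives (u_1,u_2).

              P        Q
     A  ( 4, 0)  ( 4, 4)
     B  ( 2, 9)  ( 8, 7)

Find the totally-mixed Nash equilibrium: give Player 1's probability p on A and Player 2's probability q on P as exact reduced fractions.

P1 indiff ⇒ q·4+(1-q)·4 = q·2+(1-q)·8 ⇒ q(2) = (1-q)(4) ⇒ q = 2/3
P2 indiff ⇒ p·0+(1-p)·9 = p·4+(1-p)·7 ⇒ p(-4) = (1-p)(-2) ⇒ p = 1/3

p=1/3, q=2/3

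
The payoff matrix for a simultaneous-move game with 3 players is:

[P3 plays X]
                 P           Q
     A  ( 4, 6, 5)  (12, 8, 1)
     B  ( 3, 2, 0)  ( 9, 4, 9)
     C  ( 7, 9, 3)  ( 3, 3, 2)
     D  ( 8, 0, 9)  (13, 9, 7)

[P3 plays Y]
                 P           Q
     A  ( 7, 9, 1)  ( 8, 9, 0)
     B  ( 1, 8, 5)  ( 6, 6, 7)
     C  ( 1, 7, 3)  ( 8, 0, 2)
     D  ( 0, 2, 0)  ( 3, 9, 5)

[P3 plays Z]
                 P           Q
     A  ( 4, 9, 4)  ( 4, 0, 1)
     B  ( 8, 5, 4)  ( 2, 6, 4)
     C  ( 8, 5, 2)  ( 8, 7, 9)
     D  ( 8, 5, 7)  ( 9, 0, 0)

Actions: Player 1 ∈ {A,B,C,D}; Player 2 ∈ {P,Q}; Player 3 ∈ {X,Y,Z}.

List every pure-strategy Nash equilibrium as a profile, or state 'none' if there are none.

Nash profiles: (D,Q,X)

(A,P,X): not NE [P1→D gives 8>4; P2→Q gives 8>6]
(A,P,Y): not NE [P3→X gives 5>1]
(A,P,Z): not NE [P1→D gives 8>4; P3→X gives 5>4]
(A,Q,X): not NE [P1→D gives 13>12]
(A,Q,Y): not NE [P3→Z gives 1>0]
(A,Q,Z): not NE [P1→D gives 9>4; P2→P gives 9>0]
(B,P,X): not NE [P1→D gives 8>3; P2→Q gives 4>2; P3→Y gives 5>0]
(B,P,Y): not NE [P1→A gives 7>1]
(B,P,Z): not NE [P2→Q gives 6>5; P3→Y gives 5>4]
(B,Q,X): not NE [P1→D gives 13>9]
(B,Q,Y): not NE [P1→C gives 8>6; P2→P gives 8>6; P3→X gives 9>7]
(B,Q,Z): not NE [P1→D gives 9>2; P3→X gives 9>4]
(C,P,X): not NE [P1→D gives 8>7]
(C,P,Y): not NE [P1→A gives 7>1]
(C,P,Z): not NE [P2→Q gives 7>5; P3→Y gives 3>2]
(C,Q,X): not NE [P1→D gives 13>3; P2→P gives 9>3; P3→Z gives 9>2]
(C,Q,Y): not NE [P2→P gives 7>0; P3→Z gives 9>2]
(C,Q,Z): not NE [P1→D gives 9>8]
(D,P,X): not NE [P2→Q gives 9>0]
(D,P,Y): not NE [P1→A gives 7>0; P2→Q gives 9>2; P3→X gives 9>0]
(D,P,Z): not NE [P3→X gives 9>7]
(D,Q,X): NE
(D,Q,Y): not NE [P1→C gives 8>3; P3→X gives 7>5]
(D,Q,Z): not NE [P2→P gives 5>0; P3→X gives 7>0]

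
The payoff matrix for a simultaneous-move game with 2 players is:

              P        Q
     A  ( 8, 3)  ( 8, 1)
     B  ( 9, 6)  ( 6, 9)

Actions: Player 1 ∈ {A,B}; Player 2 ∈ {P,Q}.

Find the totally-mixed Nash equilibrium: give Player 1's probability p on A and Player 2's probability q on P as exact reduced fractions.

P1 indiff ⇒ q·8+(1-q)·8 = q·9+(1-q)·6 ⇒ q(-1) = (1-q)(-2) ⇒ q = 2/3
P2 indiff ⇒ p·3+(1-p)·6 = p·1+(1-p)·9 ⇒ p(2) = (1-p)(3) ⇒ p = 3/5

(p,q) = (3/5, 2/3)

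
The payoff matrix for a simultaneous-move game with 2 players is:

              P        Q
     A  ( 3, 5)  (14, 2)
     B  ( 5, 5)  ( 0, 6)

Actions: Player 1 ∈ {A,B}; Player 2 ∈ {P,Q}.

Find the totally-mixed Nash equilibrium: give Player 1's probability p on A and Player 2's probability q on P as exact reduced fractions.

(p,q) = (1/4, 7/8)

P1 indiff ⇒ q·3+(1-q)·14 = q·5+(1-q)·0 ⇒ q(-2) = (1-q)(-14) ⇒ q = 7/8
P2 indiff ⇒ p·5+(1-p)·5 = p·2+(1-p)·6 ⇒ p(3) = (1-p)(1) ⇒ p = 1/4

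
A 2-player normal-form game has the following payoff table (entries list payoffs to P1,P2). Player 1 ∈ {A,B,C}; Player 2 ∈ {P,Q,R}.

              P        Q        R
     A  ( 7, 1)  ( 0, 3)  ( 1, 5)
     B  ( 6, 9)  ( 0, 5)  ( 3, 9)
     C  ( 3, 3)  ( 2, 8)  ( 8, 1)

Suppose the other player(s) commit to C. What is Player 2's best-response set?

u_2(P vs C) = 3
u_2(Q vs C) = 8
u_2(R vs C) = 1
max payoff 8 at {Q}

BR_2 = {Q}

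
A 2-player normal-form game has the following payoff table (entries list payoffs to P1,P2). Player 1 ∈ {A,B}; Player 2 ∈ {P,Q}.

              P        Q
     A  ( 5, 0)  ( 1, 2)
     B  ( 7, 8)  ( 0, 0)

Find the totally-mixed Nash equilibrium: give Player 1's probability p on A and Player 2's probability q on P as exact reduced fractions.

P1 indiff ⇒ q·5+(1-q)·1 = q·7+(1-q)·0 ⇒ q(-2) = (1-q)(-1) ⇒ q = 1/3
P2 indiff ⇒ p·0+(1-p)·8 = p·2+(1-p)·0 ⇒ p(-2) = (1-p)(-8) ⇒ p = 4/5

P1 mixes 4/5 on A; P2 mixes 1/3 on P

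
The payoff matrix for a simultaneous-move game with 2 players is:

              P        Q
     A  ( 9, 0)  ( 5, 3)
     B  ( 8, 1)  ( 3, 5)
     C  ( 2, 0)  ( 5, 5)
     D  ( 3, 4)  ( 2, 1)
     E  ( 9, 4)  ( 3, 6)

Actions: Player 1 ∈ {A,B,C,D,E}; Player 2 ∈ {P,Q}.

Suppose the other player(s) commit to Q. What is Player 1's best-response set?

P1 best: {A,C}

u_1(A vs Q) = 5
u_1(B vs Q) = 3
u_1(C vs Q) = 5
u_1(D vs Q) = 2
u_1(E vs Q) = 3
max payoff 5 at {A,C}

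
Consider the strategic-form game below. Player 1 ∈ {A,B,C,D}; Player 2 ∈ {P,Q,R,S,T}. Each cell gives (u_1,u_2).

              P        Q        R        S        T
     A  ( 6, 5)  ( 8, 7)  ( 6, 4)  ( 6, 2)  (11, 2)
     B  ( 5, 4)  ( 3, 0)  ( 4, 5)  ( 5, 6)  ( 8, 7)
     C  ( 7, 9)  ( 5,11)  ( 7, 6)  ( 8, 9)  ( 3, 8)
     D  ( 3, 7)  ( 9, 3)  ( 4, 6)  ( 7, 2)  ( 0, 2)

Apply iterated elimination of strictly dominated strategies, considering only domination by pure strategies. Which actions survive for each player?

P1 drop B (A beats it: P:6>5 Q:8>3 R:6>4 S:6>5 T:11>8)
P2 drop R (P beats it: A:5>4 C:9>6 D:7>6)
P2 drop S (Q beats it: A:7>2 C:11>9 D:3>2)
P2 drop T (P beats it: A:5>2 C:9>8 D:7>2)
P1→{A,C,D} P2→{P,Q}

IESDS → P1:{A,C,D} P2:{P,Q}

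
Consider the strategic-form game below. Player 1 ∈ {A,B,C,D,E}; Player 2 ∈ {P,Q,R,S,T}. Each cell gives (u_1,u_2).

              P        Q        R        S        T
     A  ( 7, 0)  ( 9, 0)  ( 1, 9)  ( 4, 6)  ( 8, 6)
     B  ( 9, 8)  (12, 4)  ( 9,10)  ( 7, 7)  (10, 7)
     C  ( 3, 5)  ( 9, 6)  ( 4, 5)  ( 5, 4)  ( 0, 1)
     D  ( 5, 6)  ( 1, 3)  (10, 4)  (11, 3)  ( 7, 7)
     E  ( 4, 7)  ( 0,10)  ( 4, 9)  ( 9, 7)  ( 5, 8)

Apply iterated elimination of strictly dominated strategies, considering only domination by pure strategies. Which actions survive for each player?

Survivors P1:{B,D} P2:{P,R,T}

P1 drop A (B beats it: P:9>7 Q:12>9 R:9>1 S:7>4 T:10>8)
P1 drop C (B beats it: P:9>3 Q:12>9 R:9>4 S:7>5 T:10>0)
P1 drop E (D beats it: P:5>4 Q:1>0 R:10>4 S:11>9 T:7>5)
P2 drop Q (P beats it: B:8>4 D:6>3)
P2 drop S (P beats it: B:8>7 D:6>3)
P1→{B,D} P2→{P,R,T}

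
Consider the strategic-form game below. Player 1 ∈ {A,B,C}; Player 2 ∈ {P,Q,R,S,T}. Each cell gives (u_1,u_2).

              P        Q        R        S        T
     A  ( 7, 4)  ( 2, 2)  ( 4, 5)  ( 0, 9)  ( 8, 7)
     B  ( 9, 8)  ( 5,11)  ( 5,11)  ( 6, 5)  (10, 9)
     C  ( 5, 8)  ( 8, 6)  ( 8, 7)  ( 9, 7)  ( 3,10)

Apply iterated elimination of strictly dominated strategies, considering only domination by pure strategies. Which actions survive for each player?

P1 drop A (B beats it: P:9>7 Q:5>2 R:5>4 S:6>0 T:10>8)
P2 drop P (T beats it: B:9>8 C:10>8)
P2 drop S (T beats it: B:9>5 C:10>7)
P1→{B,C} P2→{Q,R,T}

Remaining: P1:{B,C} P2:{Q,R,T}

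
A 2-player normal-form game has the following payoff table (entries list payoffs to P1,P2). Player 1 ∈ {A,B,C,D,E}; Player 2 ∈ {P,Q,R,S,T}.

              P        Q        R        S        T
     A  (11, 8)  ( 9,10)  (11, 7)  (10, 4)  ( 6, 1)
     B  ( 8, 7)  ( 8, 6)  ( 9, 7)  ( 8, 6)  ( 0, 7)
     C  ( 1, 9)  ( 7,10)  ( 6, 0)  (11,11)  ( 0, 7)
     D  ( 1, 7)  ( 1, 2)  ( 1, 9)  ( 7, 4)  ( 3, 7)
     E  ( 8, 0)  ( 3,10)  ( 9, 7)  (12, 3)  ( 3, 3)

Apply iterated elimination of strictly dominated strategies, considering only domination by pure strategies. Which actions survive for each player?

P1 drop B (A beats it: P:11>8 Q:9>8 R:11>9 S:10>8 T:6>0)
P1 drop D (A beats it: P:11>1 Q:9>1 R:11>1 S:10>7 T:6>3)
P2 drop P (Q beats it: A:10>8 C:10>9 E:10>0)
P2 drop R (Q beats it: A:10>7 C:10>0 E:10>7)
P2 drop T (Q beats it: A:10>1 C:10>7 E:10>3)
P1→{A,C,E} P2→{Q,S}

IESDS → P1:{A,C,E} P2:{Q,S}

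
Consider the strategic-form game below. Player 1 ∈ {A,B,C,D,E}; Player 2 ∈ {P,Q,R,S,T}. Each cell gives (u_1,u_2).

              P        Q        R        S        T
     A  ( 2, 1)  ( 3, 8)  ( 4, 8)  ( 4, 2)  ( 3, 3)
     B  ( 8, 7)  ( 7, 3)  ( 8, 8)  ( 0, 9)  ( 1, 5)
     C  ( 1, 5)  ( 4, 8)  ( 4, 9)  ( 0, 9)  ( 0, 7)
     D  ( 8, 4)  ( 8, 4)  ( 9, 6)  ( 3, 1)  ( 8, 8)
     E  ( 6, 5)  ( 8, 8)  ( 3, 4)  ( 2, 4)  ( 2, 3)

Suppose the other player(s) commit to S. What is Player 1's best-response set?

P1 best: {A}

u_1(A vs S) = 4
u_1(B vs S) = 0
u_1(C vs S) = 0
u_1(D vs S) = 3
u_1(E vs S) = 2
max payoff 4 at {A}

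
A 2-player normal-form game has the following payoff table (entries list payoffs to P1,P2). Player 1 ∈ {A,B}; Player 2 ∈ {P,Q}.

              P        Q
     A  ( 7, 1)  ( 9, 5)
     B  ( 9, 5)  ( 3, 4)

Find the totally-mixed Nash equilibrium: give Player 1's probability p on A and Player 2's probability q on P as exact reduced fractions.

p=1/5, q=3/4

P1 indiff ⇒ q·7+(1-q)·9 = q·9+(1-q)·3 ⇒ q(-2) = (1-q)(-6) ⇒ q = 3/4
P2 indiff ⇒ p·1+(1-p)·5 = p·5+(1-p)·4 ⇒ p(-4) = (1-p)(-1) ⇒ p = 1/5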